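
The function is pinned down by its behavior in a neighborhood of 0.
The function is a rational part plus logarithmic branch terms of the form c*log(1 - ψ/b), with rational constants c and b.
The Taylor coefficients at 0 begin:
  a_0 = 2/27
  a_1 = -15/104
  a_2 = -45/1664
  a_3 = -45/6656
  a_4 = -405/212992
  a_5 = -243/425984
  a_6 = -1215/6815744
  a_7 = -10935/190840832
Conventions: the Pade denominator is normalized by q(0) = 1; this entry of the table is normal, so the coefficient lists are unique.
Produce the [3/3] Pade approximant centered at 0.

The Pade approximant has numerator coefficients [2/27, -29/156, 251/4160, -521/133120]; denominator coefficients [1, -9/16, 27/320, -27/10240].

Taylor coefficients needed (read off): a_0 = 2/27, a_1 = -15/104, a_2 = -45/1664, a_3 = -45/6656, a_4 = -405/212992, a_5 = -243/425984, a_6 = -1215/6815744.
Write the denominator as Q(ψ) = 1 + q1*ψ + q2*ψ^2 + q3*ψ^3. Requiring Q*f - P = O(ψ^7) with deg P <= 3 kills the coefficients of ψ^4..ψ^6 in Q*f:
  ψ^4: a_4 + q1*a_3 + q2*a_2 + q3*a_1 = 0, i.e. -405/212992 + (-45/6656)*q1 + (-45/1664)*q2 + (-15/104)*q3 = 0.
  ψ^5: a_5 + q1*a_4 + q2*a_3 + q3*a_2 = 0, i.e. -243/425984 + (-405/212992)*q1 + (-45/6656)*q2 + (-45/1664)*q3 = 0.
  ψ^6: a_6 + q1*a_5 + q2*a_4 + q3*a_3 = 0, i.e. -1215/6815744 + (-243/425984)*q1 + (-405/212992)*q2 + (-45/6656)*q3 = 0.
Solving this linear system: q1 = -9/16, q2 = 27/320, q3 = -27/10240.
The numerator is Q*f truncated at degree 3: P0 = a_0 = 2/27; P1 = a_1 + q1*a_0 = -29/156; P2 = a_2 + q1*a_1 + q2*a_0 = 251/4160; P3 = a_3 + q1*a_2 + q2*a_1 + q3*a_0 = -521/133120.


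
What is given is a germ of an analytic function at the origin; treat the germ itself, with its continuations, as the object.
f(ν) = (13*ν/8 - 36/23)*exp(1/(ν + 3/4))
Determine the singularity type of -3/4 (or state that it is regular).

The exponent 1/(ν - (-3/4)) has a pole at -3/4, so exp(1/(ν - (-3/4))) takes every nonzero value near it: an essential singularity (not a pole of any order).

The point is an essential singularity.


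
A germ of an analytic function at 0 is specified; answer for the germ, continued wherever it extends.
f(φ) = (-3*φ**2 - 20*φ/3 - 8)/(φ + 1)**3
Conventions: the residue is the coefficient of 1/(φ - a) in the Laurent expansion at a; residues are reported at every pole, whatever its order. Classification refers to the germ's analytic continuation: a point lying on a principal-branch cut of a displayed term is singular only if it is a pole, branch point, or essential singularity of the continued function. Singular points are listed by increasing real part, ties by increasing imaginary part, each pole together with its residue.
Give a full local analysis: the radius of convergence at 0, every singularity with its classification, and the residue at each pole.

Radius of convergence at 0: 1.
At -1: a pole of order 3; residue -3.

Denominator factor (φ + 1)^3: pole of order 3 at -1, modulus 1.
The radius of convergence is the smallest modulus among the singular points: 1.
At the order-3 pole -1 set g(φ) = (φ - (-1))^3*f(φ) = -3*φ**2 - 20*φ/3 - 8.
Order-3 pole: residue = g''(a)/2; g''(-1) = -6, so the residue is -3.


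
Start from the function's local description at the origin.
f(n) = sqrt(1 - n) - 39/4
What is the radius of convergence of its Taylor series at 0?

The radius of convergence is 1.

Branch term (1)*sqrt(1 - n/(1)): its argument vanishes at n = 1, a square-root branch point, modulus 1.
The radius of convergence is the smallest modulus among the singular points: 1.


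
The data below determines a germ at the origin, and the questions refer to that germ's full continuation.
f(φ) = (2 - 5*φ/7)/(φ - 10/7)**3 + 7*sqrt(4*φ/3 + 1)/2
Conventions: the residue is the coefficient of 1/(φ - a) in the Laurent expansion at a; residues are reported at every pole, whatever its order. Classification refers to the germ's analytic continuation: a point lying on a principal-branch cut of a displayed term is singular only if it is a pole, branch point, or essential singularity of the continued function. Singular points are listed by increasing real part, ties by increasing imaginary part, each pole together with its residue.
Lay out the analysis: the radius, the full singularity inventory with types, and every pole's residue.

Denominator factor (φ - 10/7)^3: pole of order 3 at 10/7, modulus 10/7.
Branch term (7/2)*sqrt(1 - φ/(-3/4)): its argument vanishes at φ = -3/4, a square-root branch point, modulus 3/4.
The radius of convergence is the smallest modulus among the singular points: 3/4.
The branch term is analytic at 10/7 and contributes nothing to the residue; only the rational part matters.
At the order-3 pole 10/7 set g(φ) = (φ - (10/7))^3*(rational part) = 2 - 5*φ/7.
Order-3 pole: residue = g''(a)/2; g''(10/7) = 0, so the residue is 0.
List the singular points by increasing real part (a conjugate pair: the negative imaginary part first).

Radius of convergence at 0: 3/4.
At -3/4: an algebraic (square-root) branch point.
At 10/7: a pole of order 3; residue 0.


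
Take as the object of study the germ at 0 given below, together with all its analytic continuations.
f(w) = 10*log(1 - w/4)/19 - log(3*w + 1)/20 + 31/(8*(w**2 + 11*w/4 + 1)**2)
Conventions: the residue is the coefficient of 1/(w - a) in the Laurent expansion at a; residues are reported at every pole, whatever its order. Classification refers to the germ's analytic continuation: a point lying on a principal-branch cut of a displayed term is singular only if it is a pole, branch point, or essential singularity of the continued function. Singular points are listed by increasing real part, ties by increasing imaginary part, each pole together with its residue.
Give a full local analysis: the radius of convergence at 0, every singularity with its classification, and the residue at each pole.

Radius of convergence at 0: 1/3.
At -11/8 - (1/8)*sqrt(57): a pole of order 2; residue (496/3249)*sqrt(57).
At -11/8 + (1/8)*sqrt(57): a pole of order 2; residue -(496/3249)*sqrt(57).
At -1/3: a logarithmic branch point.
At 4: a logarithmic branch point.

Denominator factor (w**2 + 11*w/4 + 1)^2: discriminant 57/16, real irrational roots -11/8 + (1/8)*sqrt(57) and -11/8 - (1/8)*sqrt(57); poles of order 2, moduli 11/8 - (1/8)*sqrt(57) and 11/8 + (1/8)*sqrt(57).
Branch term (10/19)*log(1 - w/(4)): its argument vanishes at w = 4, a logarithmic branch point, modulus 4.
Branch term (-1/20)*log(1 - w/(-1/3)): its argument vanishes at w = -1/3, a logarithmic branch point, modulus 1/3.
The radius of convergence is the smallest modulus among the singular points: 1/3.
The branch terms are analytic at -11/8 - (1/8)*sqrt(57) and contribute nothing to the residue; only the rational part matters.
The factor w**2 + 11*w/4 + 1 splits as (w - a)(w - a') with a = -11/8 - (1/8)*sqrt(57), a' = -11/8 + (1/8)*sqrt(57). At the order-2 pole a set g(w) = (w - a)^2*(rational part) = [31/8] / (w - a')^2.
Order-2 pole: residue = g'(a); g'(-11/8 - (1/8)*sqrt(57)) = (496/3249)*sqrt(57), so the residue is (496/3249)*sqrt(57).
The branch terms are analytic at -11/8 + (1/8)*sqrt(57) and contribute nothing to the residue; only the rational part matters.
The factor w**2 + 11*w/4 + 1 splits as (w - a)(w - a') with a = -11/8 + (1/8)*sqrt(57), a' = -11/8 - (1/8)*sqrt(57). At the order-2 pole a set g(w) = (w - a)^2*(rational part) = [31/8] / (w - a')^2.
Order-2 pole: residue = g'(a); g'(-11/8 + (1/8)*sqrt(57)) = -(496/3249)*sqrt(57), so the residue is -(496/3249)*sqrt(57).
List the singular points by increasing real part (a conjugate pair: the negative imaginary part first).


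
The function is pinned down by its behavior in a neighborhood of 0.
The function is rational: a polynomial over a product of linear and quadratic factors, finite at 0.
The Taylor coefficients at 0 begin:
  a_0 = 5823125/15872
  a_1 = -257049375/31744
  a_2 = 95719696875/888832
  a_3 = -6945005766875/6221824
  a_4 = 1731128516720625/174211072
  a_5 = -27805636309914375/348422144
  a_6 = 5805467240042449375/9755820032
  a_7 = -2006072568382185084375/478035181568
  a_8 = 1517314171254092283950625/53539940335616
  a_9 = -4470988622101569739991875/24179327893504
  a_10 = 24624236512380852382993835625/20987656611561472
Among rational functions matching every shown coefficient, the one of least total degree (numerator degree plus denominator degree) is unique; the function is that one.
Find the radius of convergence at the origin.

No rational of total degree below 9 reproduces all 11 coefficients; solving the [0/9] Pade equations on them gives f(κ) = -35/(31*(κ + 1/5)**3*(κ**2 - 12*κ/7 - 8/11)**3), whose expansion matches every shown term.
Denominator factor (κ**2 - 12*κ/7 - 8/11)^3: discriminant 3152/539, real irrational roots 6/7 + (2/77)*sqrt(2167) and 6/7 - (2/77)*sqrt(2167); poles of order 3, moduli 6/7 + (2/77)*sqrt(2167) and -6/7 + (2/77)*sqrt(2167).
Denominator factor (κ + 1/5)^3: pole of order 3 at -1/5, modulus 1/5.
The radius of convergence is the smallest modulus among the singular points: 1/5.

The radius of convergence is 1/5.


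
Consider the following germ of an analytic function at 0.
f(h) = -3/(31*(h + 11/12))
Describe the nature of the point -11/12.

The point is a pole of order 1.

The denominator factor h + 11/12 vanishes at -11/12 and appears to the power 1; the numerator there equals -3/31, nonzero, and no other factor vanishes.
Hence a pole whose order is the multiplicity, 1.


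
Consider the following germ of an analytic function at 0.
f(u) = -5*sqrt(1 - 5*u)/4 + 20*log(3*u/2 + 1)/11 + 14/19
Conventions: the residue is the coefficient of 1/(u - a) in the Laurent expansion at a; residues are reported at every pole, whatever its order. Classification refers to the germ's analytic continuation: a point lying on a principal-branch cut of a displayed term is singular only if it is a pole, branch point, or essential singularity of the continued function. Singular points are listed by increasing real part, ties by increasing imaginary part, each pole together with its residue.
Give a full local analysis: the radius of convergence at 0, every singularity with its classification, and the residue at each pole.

Branch term (20/11)*log(1 - u/(-2/3)): its argument vanishes at u = -2/3, a logarithmic branch point, modulus 2/3.
Branch term (-5/4)*sqrt(1 - u/(1/5)): its argument vanishes at u = 1/5, a square-root branch point, modulus 1/5.
The radius of convergence is the smallest modulus among the singular points: 1/5.
List the singular points by increasing real part (a conjugate pair: the negative imaginary part first).

Radius of convergence at 0: 1/5.
At -2/3: a logarithmic branch point.
At 1/5: an algebraic (square-root) branch point.


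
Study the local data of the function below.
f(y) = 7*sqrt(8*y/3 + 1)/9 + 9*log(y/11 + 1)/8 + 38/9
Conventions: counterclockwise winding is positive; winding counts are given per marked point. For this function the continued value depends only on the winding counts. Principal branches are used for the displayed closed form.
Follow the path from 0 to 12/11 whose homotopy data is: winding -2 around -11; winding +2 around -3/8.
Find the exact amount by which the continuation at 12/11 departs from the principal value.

The rational part is single-valued and drops out of the difference; each branch term changes only by its own monodromy.
(7/9)*sqrt(1 - y/(-3/8)): winding +2 is even, the square root returns to the same sheet, contribution 0.
(9/8)*log(1 - y/(-11)): each positive loop around -11 adds 2*pi*i to the log, so winding -2 contributes (9/8)*(-2)*2*pi*i = -(9/2)*pi*i.
Summing the contributions at y = 12/11 gives -(9/2)*pi*i.

Continued minus principal equals -(9/2)*pi*i.


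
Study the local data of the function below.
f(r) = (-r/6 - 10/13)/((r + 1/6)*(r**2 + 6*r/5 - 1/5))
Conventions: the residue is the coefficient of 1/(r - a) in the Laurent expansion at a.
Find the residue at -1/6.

The residue is 1735/871.

At the order-1 pole -1/6 set g(r) = (r - (-1/6))*f(r) = (-r/6 - 10/13)/(r**2 + 6*r/5 - 1/5).
Simple pole: residue = g(a) at a = -1/6, which is 1735/871.


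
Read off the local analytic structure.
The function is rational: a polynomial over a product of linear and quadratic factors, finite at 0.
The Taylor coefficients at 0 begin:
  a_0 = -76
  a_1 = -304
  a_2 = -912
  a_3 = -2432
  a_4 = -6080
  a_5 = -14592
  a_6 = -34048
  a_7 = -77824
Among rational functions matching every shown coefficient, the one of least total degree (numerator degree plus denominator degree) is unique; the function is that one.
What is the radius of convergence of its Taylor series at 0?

No rational of total degree below 2 reproduces all 8 coefficients; solving the [0/2] Pade equations on them gives f(δ) = -19/(δ - 1/2)**2, whose expansion matches every shown term.
Denominator factor (δ - 1/2)^2: pole of order 2 at 1/2, modulus 1/2.
The radius of convergence is the smallest modulus among the singular points: 1/2.

The radius of convergence is 1/2.


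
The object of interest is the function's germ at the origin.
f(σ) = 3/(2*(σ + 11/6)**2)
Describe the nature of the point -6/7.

Denominator factors: σ + 11/6 = 41/42 at σ = -6/7 — none vanishes.
So the germ continues analytically to -6/7.

The point is a regular point.


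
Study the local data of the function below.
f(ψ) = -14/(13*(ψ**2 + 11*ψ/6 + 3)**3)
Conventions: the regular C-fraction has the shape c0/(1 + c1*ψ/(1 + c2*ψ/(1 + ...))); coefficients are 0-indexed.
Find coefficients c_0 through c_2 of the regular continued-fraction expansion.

Taylor coefficients (expand at 0): a_0 = -14/351, a_1 = 77/1053, a_2 = -469/9477.
c0 = a_0 = -14/351. Peel one level at a time: if S = 1 + c*ψ/S' with S'(0) = 1, then c is the ψ-coefficient of S and S' = c*ψ/(S - 1).
S_1 = c0/f = 1 + (11/6)*ψ + (229/108)*ψ^2 + ...; c1 = 11/6.
S_2 = c1*ψ/(S_1 - 1) = 1 + (-229/198)*ψ + ...; c2 = -229/198.

The regular C-fraction coefficients are [-14/351, 11/6, -229/198].


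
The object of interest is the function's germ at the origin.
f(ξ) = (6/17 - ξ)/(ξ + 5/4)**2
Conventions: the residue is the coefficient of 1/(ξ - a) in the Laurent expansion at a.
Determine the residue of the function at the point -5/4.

The residue is -1.

At the order-2 pole -5/4 set g(ξ) = (ξ - (-5/4))^2*f(ξ) = 6/17 - ξ.
Order-2 pole: residue = g'(a); g'(-5/4) = -1, so the residue is -1.


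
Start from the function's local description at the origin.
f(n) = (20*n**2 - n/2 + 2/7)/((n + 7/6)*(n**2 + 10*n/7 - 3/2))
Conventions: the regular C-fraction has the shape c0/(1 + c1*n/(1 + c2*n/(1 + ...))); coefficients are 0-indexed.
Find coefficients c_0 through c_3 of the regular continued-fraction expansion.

Taylor coefficients (expand at 0): a_0 = -8/49, a_1 = 278/1029, a_2 = -35948/3087, a_3 = -363796/453789.
c0 = a_0 = -8/49. Peel one level at a time: if S = 1 + c*n/S' with S'(0) = 1, then c is the n-coefficient of S and S' = c*n/(S - 1).
S_1 = c0/f = 1 + (139/84)*n + (-161317/2352)*n^2 + ...; c1 = 139/84.
S_2 = c1*n/(S_1 - 1) = 1 + (161317/3892)*n + (1761716994/946729)*n^2 + ...; c2 = 161317/3892.
S_3 = c2*n/(S_2 - 1) = 1 + (-7046867976/156961441)*n + ...; c3 = -7046867976/156961441.

The regular C-fraction coefficients are [-8/49, 139/84, 161317/3892, -7046867976/156961441].


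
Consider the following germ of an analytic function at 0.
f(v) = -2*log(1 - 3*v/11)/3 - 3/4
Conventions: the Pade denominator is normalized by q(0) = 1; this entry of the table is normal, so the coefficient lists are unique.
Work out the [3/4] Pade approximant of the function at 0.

The Pade approximant has numerator coefficients [-3/4, 4661/8855, -20271/194810, 29847/5357275]; denominator coefficients [1, -4068/8855, 5886/97405, -10476/5357275, -486/58930025].

Taylor coefficients needed (expand at 0): a_0 = -3/4, a_1 = 2/11, a_2 = 3/121, a_3 = 6/1331, a_4 = 27/29282, a_5 = 162/805255, a_6 = 81/1771561, a_7 = 1458/136410197.
Write the denominator as Q(v) = 1 + q1*v + q2*v^2 + q3*v^3 + q4*v^4. Requiring Q*f - P = O(v^8) with deg P <= 3 kills the coefficients of v^4..v^7 in Q*f:
  v^4: a_4 + q1*a_3 + q2*a_2 + q3*a_1 + q4*a_0 = 0, i.e. 27/29282 + (6/1331)*q1 + (3/121)*q2 + (2/11)*q3 + (-3/4)*q4 = 0.
  v^5: a_5 + q1*a_4 + q2*a_3 + q3*a_2 + q4*a_1 = 0, i.e. 162/805255 + (27/29282)*q1 + (6/1331)*q2 + (3/121)*q3 + (2/11)*q4 = 0.
  v^6: a_6 + q1*a_5 + q2*a_4 + q3*a_3 + q4*a_2 = 0, i.e. 81/1771561 + (162/805255)*q1 + (27/29282)*q2 + (6/1331)*q3 + (3/121)*q4 = 0.
  v^7: a_7 + q1*a_6 + q2*a_5 + q3*a_4 + q4*a_3 = 0, i.e. 1458/136410197 + (81/1771561)*q1 + (162/805255)*q2 + (27/29282)*q3 + (6/1331)*q4 = 0.
Solving this linear system: q1 = -4068/8855, q2 = 5886/97405, q3 = -10476/5357275, q4 = -486/58930025.
The numerator is Q*f truncated at degree 3: P0 = a_0 = -3/4; P1 = a_1 + q1*a_0 = 4661/8855; P2 = a_2 + q1*a_1 + q2*a_0 = -20271/194810; P3 = a_3 + q1*a_2 + q2*a_1 + q3*a_0 = 29847/5357275.


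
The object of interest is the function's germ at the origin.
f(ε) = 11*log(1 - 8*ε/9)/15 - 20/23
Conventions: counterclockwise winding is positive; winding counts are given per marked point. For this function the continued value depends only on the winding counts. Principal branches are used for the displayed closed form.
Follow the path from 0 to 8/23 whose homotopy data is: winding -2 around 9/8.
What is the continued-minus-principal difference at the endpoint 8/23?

Continued minus principal equals -(44/15)*pi*i.

The rational part is single-valued and drops out of the difference; each branch term changes only by its own monodromy.
(11/15)*log(1 - ε/(9/8)): each positive loop around 9/8 adds 2*pi*i to the log, so winding -2 contributes (11/15)*(-2)*2*pi*i = -(44/15)*pi*i.
Summing the contributions at ε = 8/23 gives -(44/15)*pi*i.


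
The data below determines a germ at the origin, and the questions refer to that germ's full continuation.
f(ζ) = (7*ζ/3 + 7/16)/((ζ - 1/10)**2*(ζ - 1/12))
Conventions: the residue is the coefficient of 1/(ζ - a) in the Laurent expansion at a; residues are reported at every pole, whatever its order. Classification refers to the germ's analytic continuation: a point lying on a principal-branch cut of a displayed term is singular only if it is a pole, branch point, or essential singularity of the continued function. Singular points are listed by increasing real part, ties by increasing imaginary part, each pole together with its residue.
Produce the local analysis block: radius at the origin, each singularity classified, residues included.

Radius of convergence at 0: 1/12.
At 1/12: a pole of order 1; residue 2275.
At 1/10: a pole of order 2; residue -2275.

Denominator factor (ζ - 1/12): pole of order 1 at 1/12, modulus 1/12.
Denominator factor (ζ - 1/10)^2: pole of order 2 at 1/10, modulus 1/10.
The radius of convergence is the smallest modulus among the singular points: 1/12.
At the order-1 pole 1/12 set g(ζ) = (ζ - (1/12))*f(ζ) = (7*ζ/3 + 7/16)/(ζ - 1/10)**2.
Simple pole: residue = g(a) at a = 1/12, which is 2275.
At the order-2 pole 1/10 set g(ζ) = (ζ - (1/10))^2*f(ζ) = (7*ζ/3 + 7/16)/(ζ - 1/12).
Order-2 pole: residue = g'(a); g'(1/10) = -2275, so the residue is -2275.
List the singular points by increasing real part (a conjugate pair: the negative imaginary part first).


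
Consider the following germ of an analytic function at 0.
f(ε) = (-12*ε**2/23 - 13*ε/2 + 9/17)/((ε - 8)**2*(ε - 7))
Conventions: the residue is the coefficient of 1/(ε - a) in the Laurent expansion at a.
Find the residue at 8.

At the order-2 pole 8 set g(ε) = (ε - (8))^2*f(ε) = (-12*ε**2/23 - 13*ε/2 + 9/17)/(ε - 7).
Order-2 pole: residue = g'(a); g'(8) = 54751/782, so the residue is 54751/782.

The residue is 54751/782.


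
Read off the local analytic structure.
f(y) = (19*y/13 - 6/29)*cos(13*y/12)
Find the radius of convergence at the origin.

The radius of convergence is infinite.

The factor cos(13*y/12) is entire and contributes no finite singular point.
The polynomial part has no poles.
No finite singular points: the Taylor series at 0 converges everywhere.


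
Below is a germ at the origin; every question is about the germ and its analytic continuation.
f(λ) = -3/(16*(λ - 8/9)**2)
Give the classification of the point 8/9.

The denominator factor λ - 8/9 vanishes at 8/9 and appears to the power 2; the numerator there equals -3/16, nonzero, and no other factor vanishes.
Hence a pole whose order is the multiplicity, 2.

The point is a pole of order 2.


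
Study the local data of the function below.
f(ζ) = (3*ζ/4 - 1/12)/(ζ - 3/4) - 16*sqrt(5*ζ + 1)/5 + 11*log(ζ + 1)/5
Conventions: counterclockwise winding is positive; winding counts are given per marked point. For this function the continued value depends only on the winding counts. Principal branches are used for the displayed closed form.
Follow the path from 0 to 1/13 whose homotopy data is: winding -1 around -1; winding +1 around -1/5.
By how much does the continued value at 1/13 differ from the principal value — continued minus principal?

The rational part is single-valued and drops out of the difference; each branch term changes only by its own monodromy.
(11/5)*log(1 - ζ/(-1)): each positive loop around -1 adds 2*pi*i to the log, so winding -1 contributes (11/5)*(-1)*2*pi*i = -(22/5)*pi*i.
(-16/5)*sqrt(1 - ζ/(-1/5)): winding +1 is odd, the square root flips sign, contributing -2*(-16/5)*sqrt(1 - (1/13)/(-1/5)) = -2*(-16/5)*sqrt(18/13) = (96/65)*sqrt(26).
Summing the contributions at ζ = 1/13 gives ((96/65)*sqrt(26)) - ((22/5)*pi)*i.

Continued minus principal equals ((96/65)*sqrt(26)) - ((22/5)*pi)*i.


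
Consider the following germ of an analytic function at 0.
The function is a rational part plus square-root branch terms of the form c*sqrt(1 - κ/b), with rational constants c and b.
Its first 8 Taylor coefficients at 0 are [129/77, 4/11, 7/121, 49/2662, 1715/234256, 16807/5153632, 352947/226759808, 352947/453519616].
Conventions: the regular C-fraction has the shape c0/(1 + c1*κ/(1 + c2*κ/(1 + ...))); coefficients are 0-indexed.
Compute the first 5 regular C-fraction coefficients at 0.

The regular C-fraction coefficients are [129/77, -28/129, 329/5676, 903/2068, -1561/2068].

Taylor coefficients (read off): a_0 = 129/77, a_1 = 4/11, a_2 = 7/121, a_3 = 49/2662, a_4 = 1715/234256.
c0 = a_0 = 129/77. Peel one level at a time: if S = 1 + c*κ/S' with S'(0) = 1, then c is the κ-coefficient of S and S' = c*κ/(S - 1).
S_1 = c0/f = 1 + (-28/129)*κ + (2303/183051)*κ^2 + ...; c1 = -28/129.
S_2 = c1*κ/(S_1 - 1) = 1 + (329/5676)*κ + (-49/1936)*κ^2 + ...; c2 = 329/5676.
S_3 = c2*κ/(S_2 - 1) = 1 + (903/2068)*κ + (1409583/4276624)*κ^2 + ...; c3 = 903/2068.
S_4 = c3*κ/(S_3 - 1) = 1 + (-1561/2068)*κ + ...; c4 = -1561/2068.


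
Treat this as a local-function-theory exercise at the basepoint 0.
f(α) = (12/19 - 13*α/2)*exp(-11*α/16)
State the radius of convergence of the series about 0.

The factor exp(-11*α/16) is entire and contributes no finite singular point.
The polynomial part has no poles.
No finite singular points: the Taylor series at 0 converges everywhere.

The radius of convergence is infinite.


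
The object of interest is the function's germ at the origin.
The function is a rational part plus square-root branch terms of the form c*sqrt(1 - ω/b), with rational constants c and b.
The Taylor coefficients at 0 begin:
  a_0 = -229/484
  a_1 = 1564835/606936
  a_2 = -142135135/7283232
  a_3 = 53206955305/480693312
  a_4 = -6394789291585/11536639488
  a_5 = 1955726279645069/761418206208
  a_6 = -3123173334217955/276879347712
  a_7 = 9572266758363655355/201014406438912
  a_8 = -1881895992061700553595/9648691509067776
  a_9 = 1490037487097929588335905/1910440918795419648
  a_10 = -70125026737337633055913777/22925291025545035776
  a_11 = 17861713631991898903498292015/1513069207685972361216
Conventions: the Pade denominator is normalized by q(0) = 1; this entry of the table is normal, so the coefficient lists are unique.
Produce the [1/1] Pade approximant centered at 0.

The Pade approximant has numerator coefficients [-229/484, -127020836119/126633959408]; denominator coefficients [1, 28427027/3755604].

Taylor coefficients needed (read off): a_0 = -229/484, a_1 = 1564835/606936, a_2 = -142135135/7283232.
Write the denominator as Q(ω) = 1 + q1*ω. Requiring Q*f - P = O(ω^3) with deg P <= 1 kills the coefficients of ω^2..ω^2 in Q*f:
  ω^2: a_2 + q1*a_1 = 0, i.e. -142135135/7283232 + (1564835/606936)*q1 = 0.
Solving this linear system: q1 = 28427027/3755604.
The numerator is Q*f truncated at degree 1: P0 = a_0 = -229/484; P1 = a_1 + q1*a_0 = -127020836119/126633959408.


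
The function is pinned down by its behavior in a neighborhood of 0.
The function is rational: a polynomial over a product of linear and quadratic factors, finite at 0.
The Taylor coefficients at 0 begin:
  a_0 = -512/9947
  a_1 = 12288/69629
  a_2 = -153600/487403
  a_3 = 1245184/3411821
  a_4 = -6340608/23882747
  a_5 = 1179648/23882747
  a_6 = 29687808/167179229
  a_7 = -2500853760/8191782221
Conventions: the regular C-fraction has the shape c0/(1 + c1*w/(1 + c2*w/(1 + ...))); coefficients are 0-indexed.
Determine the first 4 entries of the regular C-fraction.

Taylor coefficients (read off): a_0 = -512/9947, a_1 = 12288/69629, a_2 = -153600/487403, a_3 = 1245184/3411821.
c0 = a_0 = -512/9947. Peel one level at a time: if S = 1 + c*w/S' with S'(0) = 1, then c is the w-coefficient of S and S' = c*w/(S - 1).
S_1 = c0/f = 1 + (24/7)*w + (276/49)*w^2 + ...; c1 = 24/7.
S_2 = c1*w/(S_1 - 1) = 1 + (-23/14)*w + (659/588)*w^2 + ...; c2 = -23/14.
S_3 = c2*w/(S_2 - 1) = 1 + (659/966)*w + ...; c3 = 659/966.

The regular C-fraction coefficients are [-512/9947, 24/7, -23/14, 659/966].


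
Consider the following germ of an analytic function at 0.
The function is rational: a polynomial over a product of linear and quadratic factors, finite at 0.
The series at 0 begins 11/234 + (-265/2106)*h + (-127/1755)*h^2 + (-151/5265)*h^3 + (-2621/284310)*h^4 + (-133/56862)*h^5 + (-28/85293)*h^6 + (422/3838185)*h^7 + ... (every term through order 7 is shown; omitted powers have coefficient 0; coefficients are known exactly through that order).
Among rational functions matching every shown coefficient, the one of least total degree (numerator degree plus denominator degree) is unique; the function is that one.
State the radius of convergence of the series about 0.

The radius of convergence is 3.

No rational of total degree below 5 reproduces all 8 coefficients; solving the [2/3] Pade equations on them gives f(h) = (-28*h**2/15 + 14*h/3 - 33/26)/(h - 3)**3, whose expansion matches every shown term.
Denominator factor (h - 3)^3: pole of order 3 at 3, modulus 3.
The radius of convergence is the smallest modulus among the singular points: 3.


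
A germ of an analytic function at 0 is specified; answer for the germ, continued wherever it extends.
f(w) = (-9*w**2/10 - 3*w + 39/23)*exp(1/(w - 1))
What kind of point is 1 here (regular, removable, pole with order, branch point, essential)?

The point is an essential singularity.

The exponent 1/(w - (1)) has a pole at 1, so exp(1/(w - (1))) takes every nonzero value near it: an essential singularity (not a pole of any order).


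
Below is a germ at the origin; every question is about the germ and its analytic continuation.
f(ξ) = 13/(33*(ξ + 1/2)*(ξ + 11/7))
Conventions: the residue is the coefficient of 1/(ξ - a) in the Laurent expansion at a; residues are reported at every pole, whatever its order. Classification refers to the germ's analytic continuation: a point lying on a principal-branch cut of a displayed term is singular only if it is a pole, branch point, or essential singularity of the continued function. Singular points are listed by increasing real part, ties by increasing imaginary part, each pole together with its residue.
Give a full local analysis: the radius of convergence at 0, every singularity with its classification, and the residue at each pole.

Denominator factor (ξ + 11/7): pole of order 1 at -11/7, modulus 11/7.
Denominator factor (ξ + 1/2): pole of order 1 at -1/2, modulus 1/2.
The radius of convergence is the smallest modulus among the singular points: 1/2.
At the order-1 pole -11/7 set g(ξ) = (ξ - (-11/7))*f(ξ) = 13/(33*(ξ + 1/2)).
Simple pole: residue = g(a) at a = -11/7, which is -182/495.
At the order-1 pole -1/2 set g(ξ) = (ξ - (-1/2))*f(ξ) = 13/(33*(ξ + 11/7)).
Simple pole: residue = g(a) at a = -1/2, which is 182/495.
List the singular points by increasing real part (a conjugate pair: the negative imaginary part first).

Radius of convergence at 0: 1/2.
At -11/7: a pole of order 1; residue -182/495.
At -1/2: a pole of order 1; residue 182/495.


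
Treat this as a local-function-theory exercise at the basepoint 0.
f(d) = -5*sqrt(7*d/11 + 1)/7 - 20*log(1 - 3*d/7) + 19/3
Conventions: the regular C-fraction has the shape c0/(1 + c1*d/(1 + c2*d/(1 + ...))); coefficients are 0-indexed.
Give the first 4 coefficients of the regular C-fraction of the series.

The regular C-fraction coefficients are [118/21, -3855/2596, 133793/106141, 4115609723/465982823152].

Taylor coefficients (expand at 0): a_0 = 118/21, a_1 = 1285/154, a_2 = 88835/47432, a_3 = 3749245/7304528.
c0 = a_0 = 118/21. Peel one level at a time: if S = 1 + c*d/S' with S'(0) = 1, then c is the d-coefficient of S and S' = c*d/(S - 1).
S_1 = c0/f = 1 + (-3855/2596)*d + (182445/97468)*d^2 + ...; c1 = -3855/2596.
S_2 = c1*d/(S_1 - 1) = 1 + (133793/106141)*d + (-69756097/6265672336)*d^2 + ...; c2 = 133793/106141.
S_3 = c2*d/(S_2 - 1) = 1 + (4115609723/465982823152)*d + ...; c3 = 4115609723/465982823152.


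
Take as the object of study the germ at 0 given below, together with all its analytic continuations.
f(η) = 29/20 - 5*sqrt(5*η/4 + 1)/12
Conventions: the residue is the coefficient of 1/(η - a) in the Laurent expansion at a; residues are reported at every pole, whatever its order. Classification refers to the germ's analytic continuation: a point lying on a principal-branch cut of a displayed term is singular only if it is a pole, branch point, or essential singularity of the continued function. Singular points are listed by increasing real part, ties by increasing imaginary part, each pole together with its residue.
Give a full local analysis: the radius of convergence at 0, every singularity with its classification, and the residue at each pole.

Radius of convergence at 0: 4/5.
At -4/5: an algebraic (square-root) branch point.

Branch term (-5/12)*sqrt(1 - η/(-4/5)): its argument vanishes at η = -4/5, a square-root branch point, modulus 4/5.
The radius of convergence is the smallest modulus among the singular points: 4/5.


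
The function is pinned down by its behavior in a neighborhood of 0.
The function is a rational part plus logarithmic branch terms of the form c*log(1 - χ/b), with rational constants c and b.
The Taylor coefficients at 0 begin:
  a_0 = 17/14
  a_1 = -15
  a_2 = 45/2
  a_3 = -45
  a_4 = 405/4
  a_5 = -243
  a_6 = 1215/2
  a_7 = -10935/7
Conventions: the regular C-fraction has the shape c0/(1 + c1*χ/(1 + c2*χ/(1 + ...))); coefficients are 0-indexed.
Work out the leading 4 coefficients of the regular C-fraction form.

The regular C-fraction coefficients are [17/14, 210/17, -369/34, -17/246].

Taylor coefficients (read off): a_0 = 17/14, a_1 = -15, a_2 = 45/2, a_3 = -45.
c0 = a_0 = 17/14. Peel one level at a time: if S = 1 + c*χ/S' with S'(0) = 1, then c is the χ-coefficient of S and S' = c*χ/(S - 1).
S_1 = c0/f = 1 + (210/17)*χ + (38745/289)*χ^2 + ...; c1 = 210/17.
S_2 = c1*χ/(S_1 - 1) = 1 + (-369/34)*χ + (-3/4)*χ^2 + ...; c2 = -369/34.
S_3 = c2*χ/(S_2 - 1) = 1 + (-17/246)*χ + ...; c3 = -17/246.


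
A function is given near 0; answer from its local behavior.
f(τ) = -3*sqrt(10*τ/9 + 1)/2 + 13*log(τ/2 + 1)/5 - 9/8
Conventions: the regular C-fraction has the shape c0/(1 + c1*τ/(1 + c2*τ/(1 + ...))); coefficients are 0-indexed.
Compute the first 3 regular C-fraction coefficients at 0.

The regular C-fraction coefficients are [-21/8, 8/45, 19/840].

Taylor coefficients (expand at 0): a_0 = -21/8, a_1 = 7/15, a_2 = -101/1080.
c0 = a_0 = -21/8. Peel one level at a time: if S = 1 + c*τ/S' with S'(0) = 1, then c is the τ-coefficient of S and S' = c*τ/(S - 1).
S_1 = c0/f = 1 + (8/45)*τ + (-19/4725)*τ^2 + ...; c1 = 8/45.
S_2 = c1*τ/(S_1 - 1) = 1 + (19/840)*τ + ...; c2 = 19/840.


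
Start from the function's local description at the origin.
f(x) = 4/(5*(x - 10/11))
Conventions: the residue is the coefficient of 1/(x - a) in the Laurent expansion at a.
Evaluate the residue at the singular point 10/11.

The residue is 4/5.

At the order-1 pole 10/11 set g(x) = (x - (10/11))*f(x) = 4/5.
Simple pole: residue = g(a) at a = 10/11, which is 4/5.


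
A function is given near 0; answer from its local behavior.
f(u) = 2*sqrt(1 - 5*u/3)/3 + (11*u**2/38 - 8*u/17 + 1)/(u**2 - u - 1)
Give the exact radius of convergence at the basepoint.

Denominator factor (u**2 - u - 1): discriminant 5, real irrational roots 1/2 + (1/2)*sqrt(5) and 1/2 - (1/2)*sqrt(5); poles of order 1, moduli 1/2 + (1/2)*sqrt(5) and -1/2 + (1/2)*sqrt(5).
Branch term (2/3)*sqrt(1 - u/(3/5)): its argument vanishes at u = 3/5, a square-root branch point, modulus 3/5.
The radius of convergence is the smallest modulus among the singular points: 3/5.

The radius of convergence is 3/5.


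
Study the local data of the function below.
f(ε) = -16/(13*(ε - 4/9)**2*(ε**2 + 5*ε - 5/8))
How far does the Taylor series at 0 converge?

The radius of convergence is -5/2 + (1/4)*sqrt(110).

Denominator factor (ε - 4/9)^2: pole of order 2 at 4/9, modulus 4/9.
Denominator factor (ε**2 + 5*ε - 5/8): discriminant 55/2, real irrational roots -5/2 + (1/4)*sqrt(110) and -5/2 - (1/4)*sqrt(110); poles of order 1, moduli -5/2 + (1/4)*sqrt(110) and 5/2 + (1/4)*sqrt(110).
The radius of convergence is the smallest modulus among the singular points: -5/2 + (1/4)*sqrt(110).


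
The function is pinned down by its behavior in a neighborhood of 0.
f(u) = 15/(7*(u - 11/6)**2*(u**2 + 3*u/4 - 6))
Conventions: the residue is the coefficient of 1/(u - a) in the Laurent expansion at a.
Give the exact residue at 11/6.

At the order-2 pole 11/6 set g(u) = (u - (11/6))^2*f(u) = 15/(7*(u**2 + 3*u/4 - 6)).
Order-2 pole: residue = g'(a); g'(11/6) = -343440/57967, so the residue is -343440/57967.

The residue is -343440/57967.


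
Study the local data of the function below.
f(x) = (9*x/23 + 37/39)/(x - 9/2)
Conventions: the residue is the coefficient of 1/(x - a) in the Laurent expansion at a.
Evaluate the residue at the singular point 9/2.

The residue is 4861/1794.

At the order-1 pole 9/2 set g(x) = (x - (9/2))*f(x) = 9*x/23 + 37/39.
Simple pole: residue = g(a) at a = 9/2, which is 4861/1794.


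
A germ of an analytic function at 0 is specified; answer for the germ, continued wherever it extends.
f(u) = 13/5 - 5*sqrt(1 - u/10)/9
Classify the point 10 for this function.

The term (-5/9)*sqrt(1 - u/(10)) has argument 1 - 10/(10) = 0 at 10: a square-root (algebraic, two-sheeted) branch point; the remaining terms are analytic or single-valued there.

The point is an algebraic (square-root) branch point.


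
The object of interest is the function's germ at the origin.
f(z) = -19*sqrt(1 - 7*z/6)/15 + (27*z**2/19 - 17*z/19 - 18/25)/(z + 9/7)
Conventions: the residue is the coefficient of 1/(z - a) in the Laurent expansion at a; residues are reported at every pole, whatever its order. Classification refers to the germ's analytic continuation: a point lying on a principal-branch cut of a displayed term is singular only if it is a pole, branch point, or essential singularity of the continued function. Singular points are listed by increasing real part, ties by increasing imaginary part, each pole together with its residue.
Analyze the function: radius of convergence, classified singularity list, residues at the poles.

Denominator factor (z + 9/7): pole of order 1 at -9/7, modulus 9/7.
Branch term (-19/15)*sqrt(1 - z/(6/7)): its argument vanishes at z = 6/7, a square-root branch point, modulus 6/7.
The radius of convergence is the smallest modulus among the singular points: 6/7.
The branch term is analytic at -9/7 and contributes nothing to the residue; only the rational part matters.
At the order-1 pole -9/7 set g(z) = (z - (-9/7))*(rational part) = 27*z**2/19 - 17*z/19 - 18/25.
Simple pole: residue = g(a) at a = -9/7, which is 64692/23275.
List the singular points by increasing real part (a conjugate pair: the negative imaginary part first).

Radius of convergence at 0: 6/7.
At -9/7: a pole of order 1; residue 64692/23275.
At 6/7: an algebraic (square-root) branch point.


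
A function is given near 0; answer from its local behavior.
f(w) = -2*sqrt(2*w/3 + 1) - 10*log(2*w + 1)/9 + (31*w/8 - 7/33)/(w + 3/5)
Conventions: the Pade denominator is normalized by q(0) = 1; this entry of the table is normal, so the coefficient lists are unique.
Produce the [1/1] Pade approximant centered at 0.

Taylor coefficients needed (expand at 0): a_0 = -233/99, a_1 = 9881/2376, a_2 = -67093/7128.
Write the denominator as Q(w) = 1 + q1*w. Requiring Q*f - P = O(w^3) with deg P <= 1 kills the coefficients of w^2..w^2 in Q*f:
  w^2: a_2 + q1*a_1 = 0, i.e. -67093/7128 + (9881/2376)*q1 = 0.
Solving this linear system: q1 = 67093/29643.
The numerator is Q*f truncated at degree 1: P0 = a_0 = -233/99; P1 = a_1 + q1*a_0 = -831127/711432.

The Pade approximant has numerator coefficients [-233/99, -831127/711432]; denominator coefficients [1, 67093/29643].


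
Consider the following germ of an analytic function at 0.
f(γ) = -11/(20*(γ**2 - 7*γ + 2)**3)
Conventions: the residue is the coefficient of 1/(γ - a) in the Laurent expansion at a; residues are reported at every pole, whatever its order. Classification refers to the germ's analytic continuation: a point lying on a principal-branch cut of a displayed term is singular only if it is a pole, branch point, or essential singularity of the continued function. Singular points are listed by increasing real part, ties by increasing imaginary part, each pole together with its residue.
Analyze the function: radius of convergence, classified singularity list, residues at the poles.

Radius of convergence at 0: 7/2 - (1/2)*sqrt(41).
At 7/2 - (1/2)*sqrt(41): a pole of order 3; residue (33/689210)*sqrt(41).
At 7/2 + (1/2)*sqrt(41): a pole of order 3; residue -(33/689210)*sqrt(41).

Denominator factor (γ**2 - 7*γ + 2)^3: discriminant 41, real irrational roots 7/2 + (1/2)*sqrt(41) and 7/2 - (1/2)*sqrt(41); poles of order 3, moduli 7/2 + (1/2)*sqrt(41) and 7/2 - (1/2)*sqrt(41).
The radius of convergence is the smallest modulus among the singular points: 7/2 - (1/2)*sqrt(41).
The factor γ**2 - 7*γ + 2 splits as (γ - a)(γ - a') with a = 7/2 - (1/2)*sqrt(41), a' = 7/2 + (1/2)*sqrt(41). At the order-3 pole a set g(γ) = (γ - a)^3*f(γ) = [-11/20] / (γ - a')^3.
Order-3 pole: residue = g''(a)/2; g''(7/2 - (1/2)*sqrt(41)) = (33/344605)*sqrt(41), so the residue is (33/689210)*sqrt(41).
The factor γ**2 - 7*γ + 2 splits as (γ - a)(γ - a') with a = 7/2 + (1/2)*sqrt(41), a' = 7/2 - (1/2)*sqrt(41). At the order-3 pole a set g(γ) = (γ - a)^3*f(γ) = [-11/20] / (γ - a')^3.
Order-3 pole: residue = g''(a)/2; g''(7/2 + (1/2)*sqrt(41)) = -(33/344605)*sqrt(41), so the residue is -(33/689210)*sqrt(41).
List the singular points by increasing real part (a conjugate pair: the negative imaginary part first).


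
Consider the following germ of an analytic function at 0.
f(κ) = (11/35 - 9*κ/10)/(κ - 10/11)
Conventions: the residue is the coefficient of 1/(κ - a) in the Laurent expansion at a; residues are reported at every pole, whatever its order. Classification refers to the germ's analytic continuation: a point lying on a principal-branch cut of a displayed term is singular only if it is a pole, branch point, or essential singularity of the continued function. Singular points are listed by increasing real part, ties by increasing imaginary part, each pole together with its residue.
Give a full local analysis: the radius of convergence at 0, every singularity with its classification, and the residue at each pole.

Denominator factor (κ - 10/11): pole of order 1 at 10/11, modulus 10/11.
The radius of convergence is the smallest modulus among the singular points: 10/11.
At the order-1 pole 10/11 set g(κ) = (κ - (10/11))*f(κ) = 11/35 - 9*κ/10.
Simple pole: residue = g(a) at a = 10/11, which is -194/385.

Radius of convergence at 0: 10/11.
At 10/11: a pole of order 1; residue -194/385.
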